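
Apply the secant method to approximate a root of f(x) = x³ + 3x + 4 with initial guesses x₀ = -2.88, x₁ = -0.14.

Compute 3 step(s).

f(x) = x³ + 3x + 4
x₀ = -2.88, x₁ = -0.14

Secant formula: x_{n+1} = x_n - f(x_n)(x_n - x_{n-1})/(f(x_n) - f(x_{n-1}))

Iteration 1:
  f(-2.880000) = -28.527872
  f(-0.140000) = 3.577256
  x_2 = -0.140000 - 3.577256×(-0.140000 - (-2.880000))/(3.577256 - (-28.527872))
       = -0.445300
Iteration 2:
  f(-0.140000) = 3.577256
  f(-0.445300) = 2.575802
  x_3 = -0.445300 - 2.575802×(-0.445300 - (-0.140000))/(2.575802 - 3.577256)
       = -1.230549
Iteration 3:
  f(-0.445300) = 2.575802
  f(-1.230549) = -1.555008
  x_4 = -1.230549 - (-1.555008)×(-1.230549 - (-0.445300))/(-1.555008 - 2.575802)
       = -0.934949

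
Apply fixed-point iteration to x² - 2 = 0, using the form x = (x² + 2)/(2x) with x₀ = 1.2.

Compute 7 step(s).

Equation: x² - 2 = 0
Fixed-point form: x = (x² + 2)/(2x)
x₀ = 1.2

x_1 = g(1.200000) = 1.433333
x_2 = g(1.433333) = 1.414341
x_3 = g(1.414341) = 1.414214
x_4 = g(1.414214) = 1.414214
x_5 = g(1.414214) = 1.414214
x_6 = g(1.414214) = 1.414214
x_7 = g(1.414214) = 1.414214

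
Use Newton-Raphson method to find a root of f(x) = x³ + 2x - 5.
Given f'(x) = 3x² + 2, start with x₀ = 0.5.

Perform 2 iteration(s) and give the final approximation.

f(x) = x³ + 2x - 5
f'(x) = 3x² + 2
x₀ = 0.5

Newton-Raphson formula: x_{n+1} = x_n - f(x_n)/f'(x_n)

Iteration 1:
  f(0.500000) = -3.875000
  f'(0.500000) = 2.750000
  x_1 = 0.500000 - (-3.875000)/2.750000 = 1.909091
Iteration 2:
  f(1.909091) = 5.776108
  f'(1.909091) = 12.933884
  x_2 = 1.909091 - 5.776108/12.933884 = 1.462504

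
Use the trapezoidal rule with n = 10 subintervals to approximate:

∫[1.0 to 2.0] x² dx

f(x) = x²
a = 1.0, b = 2.0, n = 10
h = (b - a)/n = 0.100000

Trapezoidal rule: (h/2)[f(x₀) + 2f(x₁) + 2f(x₂) + ... + f(xₙ)]

x_0 = 1.0000, f(x_0) = 1.000000, coefficient = 1
x_1 = 1.1000, f(x_1) = 1.210000, coefficient = 2
x_2 = 1.2000, f(x_2) = 1.440000, coefficient = 2
x_3 = 1.3000, f(x_3) = 1.690000, coefficient = 2
x_4 = 1.4000, f(x_4) = 1.960000, coefficient = 2
x_5 = 1.5000, f(x_5) = 2.250000, coefficient = 2
x_6 = 1.6000, f(x_6) = 2.560000, coefficient = 2
x_7 = 1.7000, f(x_7) = 2.890000, coefficient = 2
x_8 = 1.8000, f(x_8) = 3.240000, coefficient = 2
x_9 = 1.9000, f(x_9) = 3.610000, coefficient = 2
x_10 = 2.0000, f(x_10) = 4.000000, coefficient = 1

I ≈ (0.100000/2) × 46.700000 = 2.335000
Exact value: 2.333333
Error: 0.001667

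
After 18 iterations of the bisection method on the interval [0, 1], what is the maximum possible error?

Bisection error bound: |error| ≤ (b-a)/2^n
|error| ≤ (1 - 0)/2^18 = 1/2^18
|error| ≤ 0.0000038147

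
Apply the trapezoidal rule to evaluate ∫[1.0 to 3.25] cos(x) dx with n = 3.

f(x) = cos(x)
a = 1.0, b = 3.25, n = 3
h = (b - a)/n = 0.750000

Trapezoidal rule: (h/2)[f(x₀) + 2f(x₁) + 2f(x₂) + ... + f(xₙ)]

x_0 = 1.0000, f(x_0) = 0.540302, coefficient = 1
x_1 = 1.7500, f(x_1) = -0.178246, coefficient = 2
x_2 = 2.5000, f(x_2) = -0.801144, coefficient = 2
x_3 = 3.2500, f(x_3) = -0.994130, coefficient = 1

I ≈ (0.750000/2) × -2.412607 = -0.904728
Exact value: -0.949666
Error: 0.044939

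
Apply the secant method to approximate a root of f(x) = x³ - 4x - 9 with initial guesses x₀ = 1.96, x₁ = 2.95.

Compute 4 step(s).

f(x) = x³ - 4x - 9
x₀ = 1.96, x₁ = 2.95

Secant formula: x_{n+1} = x_n - f(x_n)(x_n - x_{n-1})/(f(x_n) - f(x_{n-1}))

Iteration 1:
  f(1.960000) = -9.310464
  f(2.950000) = 4.872375
  x_2 = 2.950000 - 4.872375×(2.950000 - 1.960000)/(4.872375 - (-9.310464))
       = 2.609895
Iteration 2:
  f(2.950000) = 4.872375
  f(2.609895) = -1.662141
  x_3 = 2.609895 - (-1.662141)×(2.609895 - 2.950000)/(-1.662141 - 4.872375)
       = 2.696405
Iteration 3:
  f(2.609895) = -1.662141
  f(2.696405) = -0.181131
  x_4 = 2.696405 - (-0.181131)×(2.696405 - 2.609895)/(-0.181131 - (-1.662141))
       = 2.706986
Iteration 4:
  f(2.696405) = -0.181131
  f(2.706986) = 0.008232
  x_5 = 2.706986 - 0.008232×(2.706986 - 2.696405)/(0.008232 - (-0.181131))
       = 2.706526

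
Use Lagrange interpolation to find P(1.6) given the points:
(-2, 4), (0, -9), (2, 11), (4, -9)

Lagrange interpolation formula:
P(x) = Σ yᵢ × Lᵢ(x)
where Lᵢ(x) = Π_{j≠i} (x - xⱼ)/(xᵢ - xⱼ)

L_0(1.6) = (1.6 - 0)/(-2 - 0) × (1.6 - 2)/(-2 - 2) × (1.6 - 4)/(-2 - 4) = -0.032000
L_1(1.6) = (1.6 - (-2))/(0 - (-2)) × (1.6 - 2)/(0 - 2) × (1.6 - 4)/(0 - 4) = 0.216000
L_2(1.6) = (1.6 - (-2))/(2 - (-2)) × (1.6 - 0)/(2 - 0) × (1.6 - 4)/(2 - 4) = 0.864000
L_3(1.6) = (1.6 - (-2))/(4 - (-2)) × (1.6 - 0)/(4 - 0) × (1.6 - 2)/(4 - 2) = -0.048000

P(1.6) = 4×L_0(1.6) + (-9)×L_1(1.6) + 11×L_2(1.6) + (-9)×L_3(1.6)
P(1.6) = 7.864000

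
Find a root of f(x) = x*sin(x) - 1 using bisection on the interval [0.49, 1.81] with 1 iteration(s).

f(x) = x*sin(x) - 1
Initial interval: [0.49, 1.81]

Iteration 1:
  c_1 = (0.490000 + 1.810000)/2 = 1.150000
  f(c_1) = f(1.150000) = 0.049679
  f(a) × f(c) < 0, new interval: [0.490000, 1.150000]

After 1 iteration(s), the approximation is c_1 = 1.150000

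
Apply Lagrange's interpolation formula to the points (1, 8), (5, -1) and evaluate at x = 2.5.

Lagrange interpolation formula:
P(x) = Σ yᵢ × Lᵢ(x)
where Lᵢ(x) = Π_{j≠i} (x - xⱼ)/(xᵢ - xⱼ)

L_0(2.5) = (2.5 - 5)/(1 - 5) = 0.625000
L_1(2.5) = (2.5 - 1)/(5 - 1) = 0.375000

P(2.5) = 8×L_0(2.5) + (-1)×L_1(2.5)
P(2.5) = 4.625000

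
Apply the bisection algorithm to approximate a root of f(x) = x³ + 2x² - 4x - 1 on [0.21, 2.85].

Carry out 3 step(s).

f(x) = x³ + 2x² - 4x - 1
Initial interval: [0.21, 2.85]

Iteration 1:
  c_1 = (0.210000 + 2.850000)/2 = 1.530000
  f(c_1) = f(1.530000) = 1.143377
  f(a) × f(c) < 0, new interval: [0.210000, 1.530000]
Iteration 2:
  c_2 = (0.210000 + 1.530000)/2 = 0.870000
  f(c_2) = f(0.870000) = -2.307697
  f(a) × f(c) ≥ 0, new interval: [0.870000, 1.530000]
Iteration 3:
  c_3 = (0.870000 + 1.530000)/2 = 1.200000
  f(c_3) = f(1.200000) = -1.192000
  f(a) × f(c) ≥ 0, new interval: [1.200000, 1.530000]

After 3 iteration(s), the approximation is c_3 = 1.200000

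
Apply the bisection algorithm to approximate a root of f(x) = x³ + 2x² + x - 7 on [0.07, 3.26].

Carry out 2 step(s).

f(x) = x³ + 2x² + x - 7
Initial interval: [0.07, 3.26]

Iteration 1:
  c_1 = (0.070000 + 3.260000)/2 = 1.665000
  f(c_1) = f(1.665000) = 4.825205
  f(a) × f(c) < 0, new interval: [0.070000, 1.665000]
Iteration 2:
  c_2 = (0.070000 + 1.665000)/2 = 0.867500
  f(c_2) = f(0.867500) = -3.974545
  f(a) × f(c) ≥ 0, new interval: [0.867500, 1.665000]

After 2 iteration(s), the approximation is c_2 = 0.867500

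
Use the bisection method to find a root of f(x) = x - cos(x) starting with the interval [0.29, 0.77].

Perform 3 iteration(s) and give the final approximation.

f(x) = x - cos(x)
Initial interval: [0.29, 0.77]

Iteration 1:
  c_1 = (0.290000 + 0.770000)/2 = 0.530000
  f(c_1) = f(0.530000) = -0.332807
  f(a) × f(c) ≥ 0, new interval: [0.530000, 0.770000]
Iteration 2:
  c_2 = (0.530000 + 0.770000)/2 = 0.650000
  f(c_2) = f(0.650000) = -0.146084
  f(a) × f(c) ≥ 0, new interval: [0.650000, 0.770000]
Iteration 3:
  c_3 = (0.650000 + 0.770000)/2 = 0.710000
  f(c_3) = f(0.710000) = -0.048362
  f(a) × f(c) ≥ 0, new interval: [0.710000, 0.770000]

After 3 iteration(s), the approximation is c_3 = 0.710000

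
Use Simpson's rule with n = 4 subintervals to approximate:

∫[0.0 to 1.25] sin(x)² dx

f(x) = sin(x)²
a = 0.0, b = 1.25, n = 4
h = (b - a)/n = 0.312500

Simpson's rule: (h/3)[f(x₀) + 4f(x₁) + 2f(x₂) + ... + f(xₙ)]

x_0 = 0.0000, f(x_0) = 0.000000, coefficient = 1
x_1 = 0.3125, f(x_1) = 0.094518, coefficient = 4
x_2 = 0.6250, f(x_2) = 0.342339, coefficient = 2
x_3 = 0.9375, f(x_3) = 0.649767, coefficient = 4
x_4 = 1.2500, f(x_4) = 0.900572, coefficient = 1

I ≈ (0.312500/3) × 4.562390 = 0.475249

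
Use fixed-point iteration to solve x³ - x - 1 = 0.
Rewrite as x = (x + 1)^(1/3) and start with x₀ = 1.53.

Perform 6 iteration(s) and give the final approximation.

Equation: x³ - x - 1 = 0
Fixed-point form: x = (x + 1)^(1/3)
x₀ = 1.53

x_1 = g(1.530000) = 1.362616
x_2 = g(1.362616) = 1.331878
x_3 = g(1.331878) = 1.326077
x_4 = g(1.326077) = 1.324976
x_5 = g(1.324976) = 1.324767
x_6 = g(1.324767) = 1.324727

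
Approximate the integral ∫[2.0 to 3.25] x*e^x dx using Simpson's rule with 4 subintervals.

f(x) = x*e^x
a = 2.0, b = 3.25, n = 4
h = (b - a)/n = 0.312500

Simpson's rule: (h/3)[f(x₀) + 4f(x₁) + 2f(x₂) + ... + f(xₙ)]

x_0 = 2.0000, f(x_0) = 14.778112, coefficient = 1
x_1 = 2.3125, f(x_1) = 23.355423, coefficient = 4
x_2 = 2.6250, f(x_2) = 36.237007, coefficient = 2
x_3 = 2.9375, f(x_3) = 55.426559, coefficient = 4
x_4 = 3.2500, f(x_4) = 83.818605, coefficient = 1

I ≈ (0.312500/3) × 486.198657 = 50.645693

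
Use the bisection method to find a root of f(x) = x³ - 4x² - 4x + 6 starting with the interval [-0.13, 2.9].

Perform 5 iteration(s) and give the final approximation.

f(x) = x³ - 4x² - 4x + 6
Initial interval: [-0.13, 2.9]

Iteration 1:
  c_1 = (-0.130000 + 2.900000)/2 = 1.385000
  f(c_1) = f(1.385000) = -4.556158
  f(a) × f(c) < 0, new interval: [-0.130000, 1.385000]
Iteration 2:
  c_2 = (-0.130000 + 1.385000)/2 = 0.627500
  f(c_2) = f(0.627500) = 2.162057
  f(a) × f(c) ≥ 0, new interval: [0.627500, 1.385000]
Iteration 3:
  c_3 = (0.627500 + 1.385000)/2 = 1.006250
  f(c_3) = f(1.006250) = -1.056289
  f(a) × f(c) < 0, new interval: [0.627500, 1.006250]
Iteration 4:
  c_4 = (0.627500 + 1.006250)/2 = 0.816875
  f(c_4) = f(0.816875) = 0.608449
  f(a) × f(c) ≥ 0, new interval: [0.816875, 1.006250]
Iteration 5:
  c_5 = (0.816875 + 1.006250)/2 = 0.911563
  f(c_5) = f(0.911563) = -0.212575
  f(a) × f(c) < 0, new interval: [0.816875, 0.911563]

After 5 iteration(s), the approximation is c_5 = 0.911563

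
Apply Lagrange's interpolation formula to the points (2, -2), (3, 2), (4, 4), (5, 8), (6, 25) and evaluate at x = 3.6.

Lagrange interpolation formula:
P(x) = Σ yᵢ × Lᵢ(x)
where Lᵢ(x) = Π_{j≠i} (x - xⱼ)/(xᵢ - xⱼ)

L_0(3.6) = (3.6 - 3)/(2 - 3) × (3.6 - 4)/(2 - 4) × (3.6 - 5)/(2 - 5) × (3.6 - 6)/(2 - 6) = -0.033600
L_1(3.6) = (3.6 - 2)/(3 - 2) × (3.6 - 4)/(3 - 4) × (3.6 - 5)/(3 - 5) × (3.6 - 6)/(3 - 6) = 0.358400
L_2(3.6) = (3.6 - 2)/(4 - 2) × (3.6 - 3)/(4 - 3) × (3.6 - 5)/(4 - 5) × (3.6 - 6)/(4 - 6) = 0.806400
L_3(3.6) = (3.6 - 2)/(5 - 2) × (3.6 - 3)/(5 - 3) × (3.6 - 4)/(5 - 4) × (3.6 - 6)/(5 - 6) = -0.153600
L_4(3.6) = (3.6 - 2)/(6 - 2) × (3.6 - 3)/(6 - 3) × (3.6 - 4)/(6 - 4) × (3.6 - 5)/(6 - 5) = 0.022400

P(3.6) = (-2)×L_0(3.6) + 2×L_1(3.6) + 4×L_2(3.6) + 8×L_3(3.6) + 25×L_4(3.6)
P(3.6) = 3.340800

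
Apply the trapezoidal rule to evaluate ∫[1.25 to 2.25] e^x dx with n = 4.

f(x) = e^x
a = 1.25, b = 2.25, n = 4
h = (b - a)/n = 0.250000

Trapezoidal rule: (h/2)[f(x₀) + 2f(x₁) + 2f(x₂) + ... + f(xₙ)]

x_0 = 1.2500, f(x_0) = 3.490343, coefficient = 1
x_1 = 1.5000, f(x_1) = 4.481689, coefficient = 2
x_2 = 1.7500, f(x_2) = 5.754603, coefficient = 2
x_3 = 2.0000, f(x_3) = 7.389056, coefficient = 2
x_4 = 2.2500, f(x_4) = 9.487736, coefficient = 1

I ≈ (0.250000/2) × 48.228774 = 6.028597
Exact value: 5.997393
Error: 0.031204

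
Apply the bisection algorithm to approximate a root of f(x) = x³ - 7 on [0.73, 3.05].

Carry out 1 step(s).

f(x) = x³ - 7
Initial interval: [0.73, 3.05]

Iteration 1:
  c_1 = (0.730000 + 3.050000)/2 = 1.890000
  f(c_1) = f(1.890000) = -0.248731
  f(a) × f(c) ≥ 0, new interval: [1.890000, 3.050000]

After 1 iteration(s), the approximation is c_1 = 1.890000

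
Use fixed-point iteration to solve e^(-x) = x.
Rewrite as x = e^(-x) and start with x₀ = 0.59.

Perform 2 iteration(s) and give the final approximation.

Equation: e^(-x) = x
Fixed-point form: x = e^(-x)
x₀ = 0.59

x_1 = g(0.590000) = 0.554327
x_2 = g(0.554327) = 0.574459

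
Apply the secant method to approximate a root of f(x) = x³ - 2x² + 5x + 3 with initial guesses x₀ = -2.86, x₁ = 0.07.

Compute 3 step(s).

f(x) = x³ - 2x² + 5x + 3
x₀ = -2.86, x₁ = 0.07

Secant formula: x_{n+1} = x_n - f(x_n)(x_n - x_{n-1})/(f(x_n) - f(x_{n-1}))

Iteration 1:
  f(-2.860000) = -51.052856
  f(0.070000) = 3.340543
  x_2 = 0.070000 - 3.340543×(0.070000 - (-2.860000))/(3.340543 - (-51.052856))
       = -0.109944
Iteration 2:
  f(0.070000) = 3.340543
  f(-0.109944) = 2.424773
  x_3 = -0.109944 - 2.424773×(-0.109944 - 0.070000)/(2.424773 - 3.340543)
       = -0.586401
Iteration 3:
  f(-0.109944) = 2.424773
  f(-0.586401) = -0.821380
  x_4 = -0.586401 - (-0.821380)×(-0.586401 - (-0.109944))/(-0.821380 - 2.424773)
       = -0.465842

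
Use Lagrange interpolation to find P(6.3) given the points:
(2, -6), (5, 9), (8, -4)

Lagrange interpolation formula:
P(x) = Σ yᵢ × Lᵢ(x)
where Lᵢ(x) = Π_{j≠i} (x - xⱼ)/(xᵢ - xⱼ)

L_0(6.3) = (6.3 - 5)/(2 - 5) × (6.3 - 8)/(2 - 8) = -0.122778
L_1(6.3) = (6.3 - 2)/(5 - 2) × (6.3 - 8)/(5 - 8) = 0.812222
L_2(6.3) = (6.3 - 2)/(8 - 2) × (6.3 - 5)/(8 - 5) = 0.310556

P(6.3) = (-6)×L_0(6.3) + 9×L_1(6.3) + (-4)×L_2(6.3)
P(6.3) = 6.804444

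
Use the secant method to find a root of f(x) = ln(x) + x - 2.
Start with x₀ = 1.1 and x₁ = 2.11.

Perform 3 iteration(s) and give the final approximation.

f(x) = ln(x) + x - 2
x₀ = 1.1, x₁ = 2.11

Secant formula: x_{n+1} = x_n - f(x_n)(x_n - x_{n-1})/(f(x_n) - f(x_{n-1}))

Iteration 1:
  f(1.100000) = -0.804690
  f(2.110000) = 0.856688
  x_2 = 2.110000 - 0.856688×(2.110000 - 1.100000)/(0.856688 - (-0.804690))
       = 1.589194
Iteration 2:
  f(2.110000) = 0.856688
  f(1.589194) = 0.052422
  x_3 = 1.589194 - 0.052422×(1.589194 - 2.110000)/(0.052422 - 0.856688)
       = 1.555249
Iteration 3:
  f(1.589194) = 0.052422
  f(1.555249) = -0.003116
  x_4 = 1.555249 - (-0.003116)×(1.555249 - 1.589194)/(-0.003116 - 0.052422)
       = 1.557153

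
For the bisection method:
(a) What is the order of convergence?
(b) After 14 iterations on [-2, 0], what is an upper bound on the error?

(a) Bisection has linear (order 1) convergence; the error is halved each step.

(b) Error bound = (b-a)/2^n = (0 - (-2))/2^{14}
    = 2/2^{14}

(a) 1 (linear); (b) error ≤ 1.22e-04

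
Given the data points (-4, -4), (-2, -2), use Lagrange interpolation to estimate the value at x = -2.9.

Lagrange interpolation formula:
P(x) = Σ yᵢ × Lᵢ(x)
where Lᵢ(x) = Π_{j≠i} (x - xⱼ)/(xᵢ - xⱼ)

L_0(-2.9) = (-2.9 - (-2))/(-4 - (-2)) = 0.450000
L_1(-2.9) = (-2.9 - (-4))/(-2 - (-4)) = 0.550000

P(-2.9) = (-4)×L_0(-2.9) + (-2)×L_1(-2.9)
P(-2.9) = -2.900000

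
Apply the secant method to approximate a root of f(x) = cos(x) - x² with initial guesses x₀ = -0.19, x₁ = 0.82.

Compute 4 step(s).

f(x) = cos(x) - x²
x₀ = -0.19, x₁ = 0.82

Secant formula: x_{n+1} = x_n - f(x_n)(x_n - x_{n-1})/(f(x_n) - f(x_{n-1}))

Iteration 1:
  f(-0.190000) = 0.945904
  f(0.820000) = 0.009821
  x_2 = 0.820000 - 0.009821×(0.820000 - (-0.190000))/(0.009821 - 0.945904)
       = 0.830597
Iteration 2:
  f(0.820000) = 0.009821
  f(0.830597) = -0.015456
  x_3 = 0.830597 - (-0.015456)×(0.830597 - 0.820000)/(-0.015456 - 0.009821)
       = 0.824117
Iteration 3:
  f(0.830597) = -0.015456
  f(0.824117) = 0.000036
  x_4 = 0.824117 - 0.000036×(0.824117 - 0.830597)/(0.000036 - (-0.015456))
       = 0.824132
Iteration 4:
  f(0.824117) = 0.000036
  f(0.824132) = 0.000000
  x_5 = 0.824132 - 0.000000×(0.824132 - 0.824117)/(0.000000 - 0.000036)
       = 0.824132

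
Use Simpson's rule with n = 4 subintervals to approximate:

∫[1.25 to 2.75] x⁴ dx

f(x) = x⁴
a = 1.25, b = 2.75, n = 4
h = (b - a)/n = 0.375000

Simpson's rule: (h/3)[f(x₀) + 4f(x₁) + 2f(x₂) + ... + f(xₙ)]

x_0 = 1.2500, f(x_0) = 2.441406, coefficient = 1
x_1 = 1.6250, f(x_1) = 6.972900, coefficient = 4
x_2 = 2.0000, f(x_2) = 16.000000, coefficient = 2
x_3 = 2.3750, f(x_3) = 31.816650, coefficient = 4
x_4 = 2.7500, f(x_4) = 57.191406, coefficient = 1

I ≈ (0.375000/3) × 246.791016 = 30.848877
Exact value: 30.844922
Error: 0.003955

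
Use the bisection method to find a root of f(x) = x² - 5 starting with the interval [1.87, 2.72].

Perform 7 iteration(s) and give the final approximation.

f(x) = x² - 5
Initial interval: [1.87, 2.72]

Iteration 1:
  c_1 = (1.870000 + 2.720000)/2 = 2.295000
  f(c_1) = f(2.295000) = 0.267025
  f(a) × f(c) < 0, new interval: [1.870000, 2.295000]
Iteration 2:
  c_2 = (1.870000 + 2.295000)/2 = 2.082500
  f(c_2) = f(2.082500) = -0.663194
  f(a) × f(c) ≥ 0, new interval: [2.082500, 2.295000]
Iteration 3:
  c_3 = (2.082500 + 2.295000)/2 = 2.188750
  f(c_3) = f(2.188750) = -0.209373
  f(a) × f(c) ≥ 0, new interval: [2.188750, 2.295000]
Iteration 4:
  c_4 = (2.188750 + 2.295000)/2 = 2.241875
  f(c_4) = f(2.241875) = 0.026004
  f(a) × f(c) < 0, new interval: [2.188750, 2.241875]
Iteration 5:
  c_5 = (2.188750 + 2.241875)/2 = 2.215312
  f(c_5) = f(2.215312) = -0.092391
  f(a) × f(c) ≥ 0, new interval: [2.215312, 2.241875]
Iteration 6:
  c_6 = (2.215312 + 2.241875)/2 = 2.228594
  f(c_6) = f(2.228594) = -0.033370
  f(a) × f(c) ≥ 0, new interval: [2.228594, 2.241875]
Iteration 7:
  c_7 = (2.228594 + 2.241875)/2 = 2.235234
  f(c_7) = f(2.235234) = -0.003727
  f(a) × f(c) ≥ 0, new interval: [2.235234, 2.241875]

After 7 iteration(s), the approximation is c_7 = 2.235234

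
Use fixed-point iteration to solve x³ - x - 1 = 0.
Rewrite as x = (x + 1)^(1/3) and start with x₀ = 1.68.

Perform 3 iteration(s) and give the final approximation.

Equation: x³ - x - 1 = 0
Fixed-point form: x = (x + 1)^(1/3)
x₀ = 1.68

x_1 = g(1.680000) = 1.389030
x_2 = g(1.389030) = 1.336823
x_3 = g(1.336823) = 1.327013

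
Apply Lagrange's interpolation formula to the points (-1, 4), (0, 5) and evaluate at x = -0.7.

Lagrange interpolation formula:
P(x) = Σ yᵢ × Lᵢ(x)
where Lᵢ(x) = Π_{j≠i} (x - xⱼ)/(xᵢ - xⱼ)

L_0(-0.7) = (-0.7 - 0)/(-1 - 0) = 0.700000
L_1(-0.7) = (-0.7 - (-1))/(0 - (-1)) = 0.300000

P(-0.7) = 4×L_0(-0.7) + 5×L_1(-0.7)
P(-0.7) = 4.300000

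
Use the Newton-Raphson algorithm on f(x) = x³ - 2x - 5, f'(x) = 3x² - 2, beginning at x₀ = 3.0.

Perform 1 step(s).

f(x) = x³ - 2x - 5
f'(x) = 3x² - 2
x₀ = 3.0

Newton-Raphson formula: x_{n+1} = x_n - f(x_n)/f'(x_n)

Iteration 1:
  f(3.000000) = 16.000000
  f'(3.000000) = 25.000000
  x_1 = 3.000000 - 16.000000/25.000000 = 2.360000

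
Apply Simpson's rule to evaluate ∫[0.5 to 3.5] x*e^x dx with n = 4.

f(x) = x*e^x
a = 0.5, b = 3.5, n = 4
h = (b - a)/n = 0.750000

Simpson's rule: (h/3)[f(x₀) + 4f(x₁) + 2f(x₂) + ... + f(xₙ)]

x_0 = 0.5000, f(x_0) = 0.824361, coefficient = 1
x_1 = 1.2500, f(x_1) = 4.362929, coefficient = 4
x_2 = 2.0000, f(x_2) = 14.778112, coefficient = 2
x_3 = 2.7500, f(x_3) = 43.017238, coefficient = 4
x_4 = 3.5000, f(x_4) = 115.904082, coefficient = 1

I ≈ (0.750000/3) × 335.805332 = 83.951333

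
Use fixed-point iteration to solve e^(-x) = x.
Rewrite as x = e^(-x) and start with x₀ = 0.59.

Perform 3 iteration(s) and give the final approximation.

Equation: e^(-x) = x
Fixed-point form: x = e^(-x)
x₀ = 0.59

x_1 = g(0.590000) = 0.554327
x_2 = g(0.554327) = 0.574459
x_3 = g(0.574459) = 0.563010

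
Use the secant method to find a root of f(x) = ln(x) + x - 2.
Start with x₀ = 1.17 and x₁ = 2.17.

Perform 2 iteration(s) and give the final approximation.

f(x) = ln(x) + x - 2
x₀ = 1.17, x₁ = 2.17

Secant formula: x_{n+1} = x_n - f(x_n)(x_n - x_{n-1})/(f(x_n) - f(x_{n-1}))

Iteration 1:
  f(1.170000) = -0.672996
  f(2.170000) = 0.944727
  x_2 = 2.170000 - 0.944727×(2.170000 - 1.170000)/(0.944727 - (-0.672996))
       = 1.586014
Iteration 2:
  f(2.170000) = 0.944727
  f(1.586014) = 0.047239
  x_3 = 1.586014 - 0.047239×(1.586014 - 2.170000)/(0.047239 - 0.944727)
       = 1.555277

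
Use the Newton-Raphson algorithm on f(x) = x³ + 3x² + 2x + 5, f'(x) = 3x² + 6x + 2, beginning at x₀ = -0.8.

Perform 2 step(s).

f(x) = x³ + 3x² + 2x + 5
f'(x) = 3x² + 6x + 2
x₀ = -0.8

Newton-Raphson formula: x_{n+1} = x_n - f(x_n)/f'(x_n)

Iteration 1:
  f(-0.800000) = 4.808000
  f'(-0.800000) = -0.880000
  x_1 = -0.800000 - 4.808000/(-0.880000) = 4.663636
Iteration 2:
  f(4.663636) = 181.007563
  f'(4.663636) = 95.230331
  x_2 = 4.663636 - 181.007563/95.230331 = 2.762902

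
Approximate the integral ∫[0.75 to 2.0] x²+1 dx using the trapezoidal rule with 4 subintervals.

f(x) = x²+1
a = 0.75, b = 2.0, n = 4
h = (b - a)/n = 0.312500

Trapezoidal rule: (h/2)[f(x₀) + 2f(x₁) + 2f(x₂) + ... + f(xₙ)]

x_0 = 0.7500, f(x_0) = 1.562500, coefficient = 1
x_1 = 1.0625, f(x_1) = 2.128906, coefficient = 2
x_2 = 1.3750, f(x_2) = 2.890625, coefficient = 2
x_3 = 1.6875, f(x_3) = 3.847656, coefficient = 2
x_4 = 2.0000, f(x_4) = 5.000000, coefficient = 1

I ≈ (0.312500/2) × 24.296875 = 3.796387
Exact value: 3.776042
Error: 0.020345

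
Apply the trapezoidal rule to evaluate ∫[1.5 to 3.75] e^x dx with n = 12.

f(x) = e^x
a = 1.5, b = 3.75, n = 12
h = (b - a)/n = 0.187500

Trapezoidal rule: (h/2)[f(x₀) + 2f(x₁) + 2f(x₂) + ... + f(xₙ)]

x_0 = 1.5000, f(x_0) = 4.481689, coefficient = 1
x_1 = 1.6875, f(x_1) = 5.405949, coefficient = 2
x_2 = 1.8750, f(x_2) = 6.520819, coefficient = 2
x_3 = 2.0625, f(x_3) = 7.865609, coefficient = 2
x_4 = 2.2500, f(x_4) = 9.487736, coefficient = 2
x_5 = 2.4375, f(x_5) = 11.444394, coefficient = 2
x_6 = 2.6250, f(x_6) = 13.804574, coefficient = 2
x_7 = 2.8125, f(x_7) = 16.651495, coefficient = 2
x_8 = 3.0000, f(x_8) = 20.085537, coefficient = 2
x_9 = 3.1875, f(x_9) = 24.227782, coefficient = 2
x_10 = 3.3750, f(x_10) = 29.224284, coefficient = 2
x_11 = 3.5625, f(x_11) = 35.251215, coefficient = 2
x_12 = 3.7500, f(x_12) = 42.521082, coefficient = 1

I ≈ (0.187500/2) × 406.941560 = 38.150771
Exact value: 38.039393
Error: 0.111378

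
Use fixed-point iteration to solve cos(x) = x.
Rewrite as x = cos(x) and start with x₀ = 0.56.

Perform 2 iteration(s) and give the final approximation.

Equation: cos(x) = x
Fixed-point form: x = cos(x)
x₀ = 0.56

x_1 = g(0.560000) = 0.847255
x_2 = g(0.847255) = 0.662043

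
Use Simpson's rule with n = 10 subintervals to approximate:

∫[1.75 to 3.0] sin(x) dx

f(x) = sin(x)
a = 1.75, b = 3.0, n = 10
h = (b - a)/n = 0.125000

Simpson's rule: (h/3)[f(x₀) + 4f(x₁) + 2f(x₂) + ... + f(xₙ)]

x_0 = 1.7500, f(x_0) = 0.983986, coefficient = 1
x_1 = 1.8750, f(x_1) = 0.954086, coefficient = 4
x_2 = 2.0000, f(x_2) = 0.909297, coefficient = 2
x_3 = 2.1250, f(x_3) = 0.850320, coefficient = 4
x_4 = 2.2500, f(x_4) = 0.778073, coefficient = 2
x_5 = 2.3750, f(x_5) = 0.693685, coefficient = 4
x_6 = 2.5000, f(x_6) = 0.598472, coefficient = 2
x_7 = 2.6250, f(x_7) = 0.493920, coefficient = 4
x_8 = 2.7500, f(x_8) = 0.381661, coefficient = 2
x_9 = 2.8750, f(x_9) = 0.263446, coefficient = 4
x_10 = 3.0000, f(x_10) = 0.141120, coefficient = 1

I ≈ (0.125000/3) × 19.481941 = 0.811748
Exact value: 0.811746
Error: 0.000001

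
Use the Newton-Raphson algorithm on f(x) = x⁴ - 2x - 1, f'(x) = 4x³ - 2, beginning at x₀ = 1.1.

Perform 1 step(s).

f(x) = x⁴ - 2x - 1
f'(x) = 4x³ - 2
x₀ = 1.1

Newton-Raphson formula: x_{n+1} = x_n - f(x_n)/f'(x_n)

Iteration 1:
  f(1.100000) = -1.735900
  f'(1.100000) = 3.324000
  x_1 = 1.100000 - (-1.735900)/3.324000 = 1.622232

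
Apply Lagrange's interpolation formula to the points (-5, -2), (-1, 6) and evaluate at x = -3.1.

Lagrange interpolation formula:
P(x) = Σ yᵢ × Lᵢ(x)
where Lᵢ(x) = Π_{j≠i} (x - xⱼ)/(xᵢ - xⱼ)

L_0(-3.1) = (-3.1 - (-1))/(-5 - (-1)) = 0.525000
L_1(-3.1) = (-3.1 - (-5))/(-1 - (-5)) = 0.475000

P(-3.1) = (-2)×L_0(-3.1) + 6×L_1(-3.1)
P(-3.1) = 1.800000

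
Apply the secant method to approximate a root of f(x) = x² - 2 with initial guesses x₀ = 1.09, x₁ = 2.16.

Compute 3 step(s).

f(x) = x² - 2
x₀ = 1.09, x₁ = 2.16

Secant formula: x_{n+1} = x_n - f(x_n)(x_n - x_{n-1})/(f(x_n) - f(x_{n-1}))

Iteration 1:
  f(1.090000) = -0.811900
  f(2.160000) = 2.665600
  x_2 = 2.160000 - 2.665600×(2.160000 - 1.090000)/(2.665600 - (-0.811900))
       = 1.339815
Iteration 2:
  f(2.160000) = 2.665600
  f(1.339815) = -0.204895
  x_3 = 1.339815 - (-0.204895)×(1.339815 - 2.160000)/(-0.204895 - 2.665600)
       = 1.398360
Iteration 3:
  f(1.339815) = -0.204895
  f(1.398360) = -0.044590
  x_4 = 1.398360 - (-0.044590)×(1.398360 - 1.339815)/(-0.044590 - (-0.204895))
       = 1.414644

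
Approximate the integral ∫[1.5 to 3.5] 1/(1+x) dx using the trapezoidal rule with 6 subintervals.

f(x) = 1/(1+x)
a = 1.5, b = 3.5, n = 6
h = (b - a)/n = 0.333333

Trapezoidal rule: (h/2)[f(x₀) + 2f(x₁) + 2f(x₂) + ... + f(xₙ)]

x_0 = 1.5000, f(x_0) = 0.400000, coefficient = 1
x_1 = 1.8333, f(x_1) = 0.352941, coefficient = 2
x_2 = 2.1667, f(x_2) = 0.315789, coefficient = 2
x_3 = 2.5000, f(x_3) = 0.285714, coefficient = 2
x_4 = 2.8333, f(x_4) = 0.260870, coefficient = 2
x_5 = 3.1667, f(x_5) = 0.240000, coefficient = 2
x_6 = 3.5000, f(x_6) = 0.222222, coefficient = 1

I ≈ (0.333333/2) × 3.532851 = 0.588809
Exact value: 0.587787
Error: 0.001022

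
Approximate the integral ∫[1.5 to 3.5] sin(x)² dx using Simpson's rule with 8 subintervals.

f(x) = sin(x)²
a = 1.5, b = 3.5, n = 8
h = (b - a)/n = 0.250000

Simpson's rule: (h/3)[f(x₀) + 4f(x₁) + 2f(x₂) + ... + f(xₙ)]

x_0 = 1.5000, f(x_0) = 0.994996, coefficient = 1
x_1 = 1.7500, f(x_1) = 0.968228, coefficient = 4
x_2 = 2.0000, f(x_2) = 0.826822, coefficient = 2
x_3 = 2.2500, f(x_3) = 0.605398, coefficient = 4
x_4 = 2.5000, f(x_4) = 0.358169, coefficient = 2
x_5 = 2.7500, f(x_5) = 0.145665, coefficient = 4
x_6 = 3.0000, f(x_6) = 0.019915, coefficient = 2
x_7 = 3.2500, f(x_7) = 0.011706, coefficient = 4
x_8 = 3.5000, f(x_8) = 0.123049, coefficient = 1

I ≈ (0.250000/3) × 10.451846 = 0.870987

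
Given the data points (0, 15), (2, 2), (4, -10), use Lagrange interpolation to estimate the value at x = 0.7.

Lagrange interpolation formula:
P(x) = Σ yᵢ × Lᵢ(x)
where Lᵢ(x) = Π_{j≠i} (x - xⱼ)/(xᵢ - xⱼ)

L_0(0.7) = (0.7 - 2)/(0 - 2) × (0.7 - 4)/(0 - 4) = 0.536250
L_1(0.7) = (0.7 - 0)/(2 - 0) × (0.7 - 4)/(2 - 4) = 0.577500
L_2(0.7) = (0.7 - 0)/(4 - 0) × (0.7 - 2)/(4 - 2) = -0.113750

P(0.7) = 15×L_0(0.7) + 2×L_1(0.7) + (-10)×L_2(0.7)
P(0.7) = 10.336250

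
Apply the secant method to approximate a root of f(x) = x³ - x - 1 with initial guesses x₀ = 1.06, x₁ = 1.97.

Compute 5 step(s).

f(x) = x³ - x - 1
x₀ = 1.06, x₁ = 1.97

Secant formula: x_{n+1} = x_n - f(x_n)(x_n - x_{n-1})/(f(x_n) - f(x_{n-1}))

Iteration 1:
  f(1.060000) = -0.868984
  f(1.970000) = 4.675373
  x_2 = 1.970000 - 4.675373×(1.970000 - 1.060000)/(4.675373 - (-0.868984))
       = 1.202627
Iteration 2:
  f(1.970000) = 4.675373
  f(1.202627) = -0.463253
  x_3 = 1.202627 - (-0.463253)×(1.202627 - 1.970000)/(-0.463253 - 4.675373)
       = 1.271807
Iteration 3:
  f(1.202627) = -0.463253
  f(1.271807) = -0.214669
  x_4 = 1.271807 - (-0.214669)×(1.271807 - 1.202627)/(-0.214669 - (-0.463253))
       = 1.331548
Iteration 4:
  f(1.271807) = -0.214669
  f(1.331548) = 0.029313
  x_5 = 1.331548 - 0.029313×(1.331548 - 1.271807)/(0.029313 - (-0.214669))
       = 1.324370
Iteration 5:
  f(1.331548) = 0.029313
  f(1.324370) = -0.001482
  x_6 = 1.324370 - (-0.001482)×(1.324370 - 1.331548)/(-0.001482 - 0.029313)
       = 1.324716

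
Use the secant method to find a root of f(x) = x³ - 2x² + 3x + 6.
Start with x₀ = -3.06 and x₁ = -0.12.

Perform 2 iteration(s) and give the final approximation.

f(x) = x³ - 2x² + 3x + 6
x₀ = -3.06, x₁ = -0.12

Secant formula: x_{n+1} = x_n - f(x_n)(x_n - x_{n-1})/(f(x_n) - f(x_{n-1}))

Iteration 1:
  f(-3.060000) = -50.559816
  f(-0.120000) = 5.609472
  x_2 = -0.120000 - 5.609472×(-0.120000 - (-3.060000))/(5.609472 - (-50.559816))
       = -0.413610
Iteration 2:
  f(-0.120000) = 5.609472
  f(-0.413610) = 4.346267
  x_3 = -0.413610 - 4.346267×(-0.413610 - (-0.120000))/(4.346267 - 5.609472)
       = -1.423823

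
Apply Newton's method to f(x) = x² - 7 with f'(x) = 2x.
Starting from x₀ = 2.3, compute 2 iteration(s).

f(x) = x² - 7
f'(x) = 2x
x₀ = 2.3

Newton-Raphson formula: x_{n+1} = x_n - f(x_n)/f'(x_n)

Iteration 1:
  f(2.300000) = -1.710000
  f'(2.300000) = 4.600000
  x_1 = 2.300000 - (-1.710000)/4.600000 = 2.671739
Iteration 2:
  f(2.671739) = 0.138190
  f'(2.671739) = 5.343478
  x_2 = 2.671739 - 0.138190/5.343478 = 2.645878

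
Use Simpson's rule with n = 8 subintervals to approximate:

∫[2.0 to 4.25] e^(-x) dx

f(x) = e^(-x)
a = 2.0, b = 4.25, n = 8
h = (b - a)/n = 0.281250

Simpson's rule: (h/3)[f(x₀) + 4f(x₁) + 2f(x₂) + ... + f(xₙ)]

x_0 = 2.0000, f(x_0) = 0.135335, coefficient = 1
x_1 = 2.2812, f(x_1) = 0.102156, coefficient = 4
x_2 = 2.5625, f(x_2) = 0.077112, coefficient = 2
x_3 = 2.8438, f(x_3) = 0.058207, coefficient = 4
x_4 = 3.1250, f(x_4) = 0.043937, coefficient = 2
x_5 = 3.4062, f(x_5) = 0.033165, coefficient = 4
x_6 = 3.6875, f(x_6) = 0.025035, coefficient = 2
x_7 = 3.9688, f(x_7) = 0.018897, coefficient = 4
x_8 = 4.2500, f(x_8) = 0.014264, coefficient = 1

I ≈ (0.281250/3) × 1.291469 = 0.121075
Exact value: 0.121071
Error: 0.000004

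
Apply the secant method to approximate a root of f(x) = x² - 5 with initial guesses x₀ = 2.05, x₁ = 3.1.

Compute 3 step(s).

f(x) = x² - 5
x₀ = 2.05, x₁ = 3.1

Secant formula: x_{n+1} = x_n - f(x_n)(x_n - x_{n-1})/(f(x_n) - f(x_{n-1}))

Iteration 1:
  f(2.050000) = -0.797500
  f(3.100000) = 4.610000
  x_2 = 3.100000 - 4.610000×(3.100000 - 2.050000)/(4.610000 - (-0.797500))
       = 2.204854
Iteration 2:
  f(3.100000) = 4.610000
  f(2.204854) = -0.138617
  x_3 = 2.204854 - (-0.138617)×(2.204854 - 3.100000)/(-0.138617 - 4.610000)
       = 2.230985
Iteration 3:
  f(2.204854) = -0.138617
  f(2.230985) = -0.022708
  x_4 = 2.230985 - (-0.022708)×(2.230985 - 2.204854)/(-0.022708 - (-0.138617))
       = 2.236104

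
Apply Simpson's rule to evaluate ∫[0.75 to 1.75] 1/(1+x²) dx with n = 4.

f(x) = 1/(1+x²)
a = 0.75, b = 1.75, n = 4
h = (b - a)/n = 0.250000

Simpson's rule: (h/3)[f(x₀) + 4f(x₁) + 2f(x₂) + ... + f(xₙ)]

x_0 = 0.7500, f(x_0) = 0.640000, coefficient = 1
x_1 = 1.0000, f(x_1) = 0.500000, coefficient = 4
x_2 = 1.2500, f(x_2) = 0.390244, coefficient = 2
x_3 = 1.5000, f(x_3) = 0.307692, coefficient = 4
x_4 = 1.7500, f(x_4) = 0.246154, coefficient = 1

I ≈ (0.250000/3) × 4.897411 = 0.408118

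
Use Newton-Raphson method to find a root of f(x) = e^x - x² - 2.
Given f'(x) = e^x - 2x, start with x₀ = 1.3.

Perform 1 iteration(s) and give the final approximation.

f(x) = e^x - x² - 2
f'(x) = e^x - 2x
x₀ = 1.3

Newton-Raphson formula: x_{n+1} = x_n - f(x_n)/f'(x_n)

Iteration 1:
  f(1.300000) = -0.020703
  f'(1.300000) = 1.069297
  x_1 = 1.300000 - (-0.020703)/1.069297 = 1.319362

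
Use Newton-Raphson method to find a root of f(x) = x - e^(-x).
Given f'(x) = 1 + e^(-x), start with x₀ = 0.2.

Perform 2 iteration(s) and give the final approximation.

f(x) = x - e^(-x)
f'(x) = 1 + e^(-x)
x₀ = 0.2

Newton-Raphson formula: x_{n+1} = x_n - f(x_n)/f'(x_n)

Iteration 1:
  f(0.200000) = -0.618731
  f'(0.200000) = 1.818731
  x_1 = 0.200000 - (-0.618731)/1.818731 = 0.540199
Iteration 2:
  f(0.540199) = -0.042433
  f'(0.540199) = 1.582632
  x_2 = 0.540199 - (-0.042433)/1.582632 = 0.567011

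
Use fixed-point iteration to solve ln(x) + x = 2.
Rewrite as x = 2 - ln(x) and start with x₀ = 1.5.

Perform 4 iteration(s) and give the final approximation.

Equation: ln(x) + x = 2
Fixed-point form: x = 2 - ln(x)
x₀ = 1.5

x_1 = g(1.500000) = 1.594535
x_2 = g(1.594535) = 1.533418
x_3 = g(1.533418) = 1.572501
x_4 = g(1.572501) = 1.547333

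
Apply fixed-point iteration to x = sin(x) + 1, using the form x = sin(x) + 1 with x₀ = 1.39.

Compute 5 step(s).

Equation: x = sin(x) + 1
Fixed-point form: x = sin(x) + 1
x₀ = 1.39

x_1 = g(1.390000) = 1.983701
x_2 = g(1.983701) = 1.915959
x_3 = g(1.915959) = 1.941020
x_4 = g(1.941020) = 1.932246
x_5 = g(1.932246) = 1.935385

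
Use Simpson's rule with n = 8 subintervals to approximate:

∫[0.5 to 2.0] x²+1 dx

f(x) = x²+1
a = 0.5, b = 2.0, n = 8
h = (b - a)/n = 0.187500

Simpson's rule: (h/3)[f(x₀) + 4f(x₁) + 2f(x₂) + ... + f(xₙ)]

x_0 = 0.5000, f(x_0) = 1.250000, coefficient = 1
x_1 = 0.6875, f(x_1) = 1.472656, coefficient = 4
x_2 = 0.8750, f(x_2) = 1.765625, coefficient = 2
x_3 = 1.0625, f(x_3) = 2.128906, coefficient = 4
x_4 = 1.2500, f(x_4) = 2.562500, coefficient = 2
x_5 = 1.4375, f(x_5) = 3.066406, coefficient = 4
x_6 = 1.6250, f(x_6) = 3.640625, coefficient = 2
x_7 = 1.8125, f(x_7) = 4.285156, coefficient = 4
x_8 = 2.0000, f(x_8) = 5.000000, coefficient = 1

I ≈ (0.187500/3) × 66.000000 = 4.125000
Exact value: 4.125000
Error: 0.000000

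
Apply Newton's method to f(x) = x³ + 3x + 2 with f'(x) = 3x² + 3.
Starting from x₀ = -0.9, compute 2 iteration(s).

f(x) = x³ + 3x + 2
f'(x) = 3x² + 3
x₀ = -0.9

Newton-Raphson formula: x_{n+1} = x_n - f(x_n)/f'(x_n)

Iteration 1:
  f(-0.900000) = -1.429000
  f'(-0.900000) = 5.430000
  x_1 = -0.900000 - (-1.429000)/5.430000 = -0.636832
Iteration 2:
  f(-0.636832) = -0.168768
  f'(-0.636832) = 4.216667
  x_2 = -0.636832 - (-0.168768)/4.216667 = -0.596808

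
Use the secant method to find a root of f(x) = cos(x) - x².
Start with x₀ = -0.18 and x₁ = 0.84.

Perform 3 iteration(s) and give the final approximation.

f(x) = cos(x) - x²
x₀ = -0.18, x₁ = 0.84

Secant formula: x_{n+1} = x_n - f(x_n)(x_n - x_{n-1})/(f(x_n) - f(x_{n-1}))

Iteration 1:
  f(-0.180000) = 0.951444
  f(0.840000) = -0.038137
  x_2 = 0.840000 - (-0.038137)×(0.840000 - (-0.180000))/(-0.038137 - 0.951444)
       = 0.800691
Iteration 2:
  f(0.840000) = -0.038137
  f(0.800691) = 0.055106
  x_3 = 0.800691 - 0.055106×(0.800691 - 0.840000)/(0.055106 - (-0.038137))
       = 0.823922
Iteration 3:
  f(0.800691) = 0.055106
  f(0.823922) = 0.000501
  x_4 = 0.823922 - 0.000501×(0.823922 - 0.800691)/(0.000501 - 0.055106)
       = 0.824135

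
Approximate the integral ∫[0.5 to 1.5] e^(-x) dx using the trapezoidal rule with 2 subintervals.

f(x) = e^(-x)
a = 0.5, b = 1.5, n = 2
h = (b - a)/n = 0.500000

Trapezoidal rule: (h/2)[f(x₀) + 2f(x₁) + 2f(x₂) + ... + f(xₙ)]

x_0 = 0.5000, f(x_0) = 0.606531, coefficient = 1
x_1 = 1.0000, f(x_1) = 0.367879, coefficient = 2
x_2 = 1.5000, f(x_2) = 0.223130, coefficient = 1

I ≈ (0.500000/2) × 1.565420 = 0.391355
Exact value: 0.383400
Error: 0.007954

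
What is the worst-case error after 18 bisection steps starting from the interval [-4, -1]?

Bisection error bound: |error| ≤ (b-a)/2^n
|error| ≤ (-1 - (-4))/2^18 = 3/2^18
|error| ≤ 0.0000114441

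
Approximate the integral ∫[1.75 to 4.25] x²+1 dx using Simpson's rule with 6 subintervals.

f(x) = x²+1
a = 1.75, b = 4.25, n = 6
h = (b - a)/n = 0.416667

Simpson's rule: (h/3)[f(x₀) + 4f(x₁) + 2f(x₂) + ... + f(xₙ)]

x_0 = 1.7500, f(x_0) = 4.062500, coefficient = 1
x_1 = 2.1667, f(x_1) = 5.694444, coefficient = 4
x_2 = 2.5833, f(x_2) = 7.673611, coefficient = 2
x_3 = 3.0000, f(x_3) = 10.000000, coefficient = 4
x_4 = 3.4167, f(x_4) = 12.673611, coefficient = 2
x_5 = 3.8333, f(x_5) = 15.694444, coefficient = 4
x_6 = 4.2500, f(x_6) = 19.062500, coefficient = 1

I ≈ (0.416667/3) × 189.375000 = 26.302083
Exact value: 26.302083
Error: 0.000000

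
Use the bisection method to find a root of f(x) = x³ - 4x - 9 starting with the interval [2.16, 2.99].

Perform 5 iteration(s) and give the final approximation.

f(x) = x³ - 4x - 9
Initial interval: [2.16, 2.99]

Iteration 1:
  c_1 = (2.160000 + 2.990000)/2 = 2.575000
  f(c_1) = f(2.575000) = -2.226141
  f(a) × f(c) ≥ 0, new interval: [2.575000, 2.990000]
Iteration 2:
  c_2 = (2.575000 + 2.990000)/2 = 2.782500
  f(c_2) = f(2.782500) = 1.412967
  f(a) × f(c) < 0, new interval: [2.575000, 2.782500]
Iteration 3:
  c_3 = (2.575000 + 2.782500)/2 = 2.678750
  f(c_3) = f(2.678750) = -0.493089
  f(a) × f(c) ≥ 0, new interval: [2.678750, 2.782500]
Iteration 4:
  c_4 = (2.678750 + 2.782500)/2 = 2.730625
  f(c_4) = f(2.730625) = 0.437894
  f(a) × f(c) < 0, new interval: [2.678750, 2.730625]
Iteration 5:
  c_5 = (2.678750 + 2.730625)/2 = 2.704687
  f(c_5) = f(2.704687) = -0.033056
  f(a) × f(c) ≥ 0, new interval: [2.704687, 2.730625]

After 5 iteration(s), the approximation is c_5 = 2.704687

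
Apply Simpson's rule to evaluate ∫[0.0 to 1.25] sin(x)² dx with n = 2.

f(x) = sin(x)²
a = 0.0, b = 1.25, n = 2
h = (b - a)/n = 0.625000

Simpson's rule: (h/3)[f(x₀) + 4f(x₁) + 2f(x₂) + ... + f(xₙ)]

x_0 = 0.0000, f(x_0) = 0.000000, coefficient = 1
x_1 = 0.6250, f(x_1) = 0.342339, coefficient = 4
x_2 = 1.2500, f(x_2) = 0.900572, coefficient = 1

I ≈ (0.625000/3) × 2.269927 = 0.472901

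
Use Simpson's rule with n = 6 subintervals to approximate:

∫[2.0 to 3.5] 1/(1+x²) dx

f(x) = 1/(1+x²)
a = 2.0, b = 3.5, n = 6
h = (b - a)/n = 0.250000

Simpson's rule: (h/3)[f(x₀) + 4f(x₁) + 2f(x₂) + ... + f(xₙ)]

x_0 = 2.0000, f(x_0) = 0.200000, coefficient = 1
x_1 = 2.2500, f(x_1) = 0.164948, coefficient = 4
x_2 = 2.5000, f(x_2) = 0.137931, coefficient = 2
x_3 = 2.7500, f(x_3) = 0.116788, coefficient = 4
x_4 = 3.0000, f(x_4) = 0.100000, coefficient = 2
x_5 = 3.2500, f(x_5) = 0.086486, coefficient = 4
x_6 = 3.5000, f(x_6) = 0.075472, coefficient = 1

I ≈ (0.250000/3) × 2.224227 = 0.185352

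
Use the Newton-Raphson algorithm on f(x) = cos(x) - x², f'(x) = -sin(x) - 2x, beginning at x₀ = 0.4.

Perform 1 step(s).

f(x) = cos(x) - x²
f'(x) = -sin(x) - 2x
x₀ = 0.4

Newton-Raphson formula: x_{n+1} = x_n - f(x_n)/f'(x_n)

Iteration 1:
  f(0.400000) = 0.761061
  f'(0.400000) = -1.189418
  x_1 = 0.400000 - 0.761061/(-1.189418) = 1.039860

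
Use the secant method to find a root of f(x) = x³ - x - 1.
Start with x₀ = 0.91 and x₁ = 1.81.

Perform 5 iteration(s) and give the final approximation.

f(x) = x³ - x - 1
x₀ = 0.91, x₁ = 1.81

Secant formula: x_{n+1} = x_n - f(x_n)(x_n - x_{n-1})/(f(x_n) - f(x_{n-1}))

Iteration 1:
  f(0.910000) = -1.156429
  f(1.810000) = 3.119741
  x_2 = 1.810000 - 3.119741×(1.810000 - 0.910000)/(3.119741 - (-1.156429))
       = 1.153392
Iteration 2:
  f(1.810000) = 3.119741
  f(1.153392) = -0.619019
  x_3 = 1.153392 - (-0.619019)×(1.153392 - 1.810000)/(-0.619019 - 3.119741)
       = 1.262105
Iteration 3:
  f(1.153392) = -0.619019
  f(1.262105) = -0.251685
  x_4 = 1.262105 - (-0.251685)×(1.262105 - 1.153392)/(-0.251685 - (-0.619019))
       = 1.336592
Iteration 4:
  f(1.262105) = -0.251685
  f(1.336592) = 0.051201
  x_5 = 1.336592 - 0.051201×(1.336592 - 1.262105)/(0.051201 - (-0.251685))
       = 1.324001
Iteration 5:
  f(1.336592) = 0.051201
  f(1.324001) = -0.003057
  x_6 = 1.324001 - (-0.003057)×(1.324001 - 1.336592)/(-0.003057 - 0.051201)
       = 1.324710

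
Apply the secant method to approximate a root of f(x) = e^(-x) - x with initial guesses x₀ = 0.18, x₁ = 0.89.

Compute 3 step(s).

f(x) = e^(-x) - x
x₀ = 0.18, x₁ = 0.89

Secant formula: x_{n+1} = x_n - f(x_n)(x_n - x_{n-1})/(f(x_n) - f(x_{n-1}))

Iteration 1:
  f(0.180000) = 0.655270
  f(0.890000) = -0.479344
  x_2 = 0.890000 - (-0.479344)×(0.890000 - 0.180000)/(-0.479344 - 0.655270)
       = 0.590044
Iteration 2:
  f(0.890000) = -0.479344
  f(0.590044) = -0.035741
  x_3 = 0.590044 - (-0.035741)×(0.590044 - 0.890000)/(-0.035741 - (-0.479344))
       = 0.565877
Iteration 3:
  f(0.590044) = -0.035741
  f(0.565877) = 0.001986
  x_4 = 0.565877 - 0.001986×(0.565877 - 0.590044)/(0.001986 - (-0.035741))
       = 0.567149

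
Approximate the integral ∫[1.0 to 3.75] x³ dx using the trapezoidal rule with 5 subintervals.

f(x) = x³
a = 1.0, b = 3.75, n = 5
h = (b - a)/n = 0.550000

Trapezoidal rule: (h/2)[f(x₀) + 2f(x₁) + 2f(x₂) + ... + f(xₙ)]

x_0 = 1.0000, f(x_0) = 1.000000, coefficient = 1
x_1 = 1.5500, f(x_1) = 3.723875, coefficient = 2
x_2 = 2.1000, f(x_2) = 9.261000, coefficient = 2
x_3 = 2.6500, f(x_3) = 18.609625, coefficient = 2
x_4 = 3.2000, f(x_4) = 32.768000, coefficient = 2
x_5 = 3.7500, f(x_5) = 52.734375, coefficient = 1

I ≈ (0.550000/2) × 182.459375 = 50.176328
Exact value: 49.188477
Error: 0.987852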